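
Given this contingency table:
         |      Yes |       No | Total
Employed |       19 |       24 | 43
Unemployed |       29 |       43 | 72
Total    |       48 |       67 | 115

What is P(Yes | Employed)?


P(Yes | Employed) = 19/(19+24) = 19/43

P(Yes|Employed) = 19/43 ≈ 44.19%


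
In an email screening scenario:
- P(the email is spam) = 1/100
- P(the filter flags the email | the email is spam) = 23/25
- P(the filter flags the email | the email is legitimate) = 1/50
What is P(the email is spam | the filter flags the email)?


Using Bayes' theorem:
P(A|B) = P(B|A)·P(A) / P(B)

P(the filter flags the email) = 23/25 × 1/100 + 1/50 × 99/100
= 23/2500 + 99/5000 = 29/1000

P(the email is spam|the filter flags the email) = (23/2500) / (29/1000) = 46/145

P(the email is spam|the filter flags the email) = 46/145 ≈ 31.72%


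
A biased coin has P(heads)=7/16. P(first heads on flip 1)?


Geometric: P(X=1) = (1-p)^(k-1)×p = (9/16)^0×7/16 = 7/16

P(X=1) = 7/16 ≈ 43.75%


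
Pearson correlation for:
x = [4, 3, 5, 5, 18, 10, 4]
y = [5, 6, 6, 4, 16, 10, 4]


n=7, Σx=49, Σy=51, Σxy=492, Σx²=515, Σy²=485
r = (7×492 - 49×51)/√((7×515 - 49²)(7×485 - 51²))
= 945/√(1204×794) = 945/√955976 ≈ 945/977.7403 ≈ 0.9665

r ≈ 0.9665


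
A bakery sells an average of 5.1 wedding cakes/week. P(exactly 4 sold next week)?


Poisson(λ=5.1): P(X=4) = e^(-λ)×λ^k/k!
= e^(-5.1) × 5.1^4 / 4!
≈ 0.006096746566 × 676.5201 / 24 ≈ 0.171857

P(X=4) ≈ 0.171857 ≈ 17.19%


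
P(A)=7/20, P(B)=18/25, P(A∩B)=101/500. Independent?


P(A)×P(B) = 63/250
P(A∩B) = 101/500
Not equal → NOT independent

No, not independent


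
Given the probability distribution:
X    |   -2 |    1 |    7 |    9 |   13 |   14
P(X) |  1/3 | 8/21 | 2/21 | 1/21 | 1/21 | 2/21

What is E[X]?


E[X] = Σ x·P(X=x)
= (-2)×(1/3) + (1)×(8/21) + (7)×(2/21) + (9)×(1/21) + (13)×(1/21) + (14)×(2/21)
= 58/21

E[X] = 58/21


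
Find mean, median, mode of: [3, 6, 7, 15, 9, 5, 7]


Sorted: [3, 5, 6, 7, 7, 9, 15]
Mean = 52/7
Median = 7
Freq: {3: 1, 6: 1, 7: 2, 15: 1, 9: 1, 5: 1}
Mode: [7]

Mean=52/7, Median=7, Mode=7


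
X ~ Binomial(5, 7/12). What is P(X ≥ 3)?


P(X ≥ 3) = Σ P(X=i) for i=3..5
P(X=3) = 42875/124416
P(X=4) = 60025/248832
P(X=5) = 16807/248832
Sum = 27097/41472

P(X ≥ 3) = 27097/41472 ≈ 65.34%


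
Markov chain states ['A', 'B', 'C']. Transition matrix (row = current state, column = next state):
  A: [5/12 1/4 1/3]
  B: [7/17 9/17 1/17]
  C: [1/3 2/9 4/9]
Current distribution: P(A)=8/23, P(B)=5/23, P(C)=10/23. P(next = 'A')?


P(next=A) = Σᵢ P(now=i)×P(i→A)
= 8/23×5/12 + 5/23×7/17 + 10/23×1/3
= 10/69 + 35/391 + 10/69 = 445/1173

P = 445/1173 ≈ 0.3794


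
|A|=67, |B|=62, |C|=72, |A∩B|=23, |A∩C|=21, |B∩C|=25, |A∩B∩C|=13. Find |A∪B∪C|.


|A∪B∪C| = 67+62+72-23-21-25+13 = 145

|A∪B∪C| = 145


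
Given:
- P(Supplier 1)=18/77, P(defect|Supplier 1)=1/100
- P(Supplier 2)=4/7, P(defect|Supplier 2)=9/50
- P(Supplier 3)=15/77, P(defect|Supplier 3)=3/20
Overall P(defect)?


P(B) = Σ P(B|Aᵢ)×P(Aᵢ)
  1/100×18/77 = 9/3850
  9/50×4/7 = 18/175
  3/20×15/77 = 9/308
Sum = 207/1540

P(defect) = 207/1540 ≈ 13.44%


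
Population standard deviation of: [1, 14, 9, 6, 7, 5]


Mean = 42/6 = 7
  (1-7)²=36
  (14-7)²=49
  (9-7)²=4
  (6-7)²=1
  (7-7)²=0
  (5-7)²=4
Σ(x-μ)² = 94
σ² = 94/6 = 47/3

σ = √(47/3) ≈ 3.9581


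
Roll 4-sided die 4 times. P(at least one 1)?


P(no 1)^4 = (3/4)^4 = 81/256
P(≥1) = 1 - 81/256 = 175/256

P = 175/256 ≈ 68.36%


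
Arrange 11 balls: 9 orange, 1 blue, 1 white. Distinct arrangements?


11!/(9!×1!×1!) = 110

110


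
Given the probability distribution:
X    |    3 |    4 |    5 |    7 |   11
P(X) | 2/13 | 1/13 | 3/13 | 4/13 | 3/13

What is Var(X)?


E[X] = 86/13
E[X²] = 668/13
Var(X) = E[X²] - (E[X])² = 668/13 - 7396/169 = 1288/169

Var(X) = 1288/169 ≈ 7.6213


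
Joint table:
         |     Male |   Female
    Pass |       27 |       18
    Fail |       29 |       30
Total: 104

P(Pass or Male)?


P(Pass∨Male) = P(Pass) + P(Male) - P(Pass∧Male)
= (45 + 56 - 27)/104 = 74/104 = 37/52

P = 37/52 ≈ 71.15%


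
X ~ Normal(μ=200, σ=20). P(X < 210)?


z = (210-200)/20 = 0.5
P(Z < 0.5) = 0.6915

P(X < 210) ≈ 0.6915


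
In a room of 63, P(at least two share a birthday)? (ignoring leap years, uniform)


P(all different) = Π(365-i)/365 for i=0..62
= 0.003396
P(match) = 1 - 0.003396 = 0.996604

P ≈ 0.9966 ≈ 99.66%


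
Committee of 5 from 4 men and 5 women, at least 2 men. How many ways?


Count by #men:
  2M,3W: C(4,2)×C(5,3)=60
  3M,2W: C(4,3)×C(5,2)=40
  4M,1W: C(4,4)×C(5,1)=5
Total = 105

105


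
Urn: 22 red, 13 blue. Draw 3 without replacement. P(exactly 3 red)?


Hypergeometric: C(22,3)×C(13,0)/C(35,3)
= 1540×1/6545 = 4/17

P(X=3) = 4/17 ≈ 23.53%


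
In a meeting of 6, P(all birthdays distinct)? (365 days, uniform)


P(all different) = Π(365-i)/365 for i=0..5
= (365/365)×(364/365)×...×(360/365)
= 0.959538

P ≈ 0.9595 ≈ 95.95%


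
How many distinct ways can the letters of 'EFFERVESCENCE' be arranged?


Letters: 13, freq: {'E': 5, 'F': 2, 'R': 1, 'V': 1, 'S': 1, 'C': 2, 'N': 1}
13!/(5!×2!×1!×1!×1!×2!×1!) = 6227020800/480 = 12972960

12972960


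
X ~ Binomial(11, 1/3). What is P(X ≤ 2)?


P(X ≤ 2) = Σ P(X=i) for i=0..2
P(X=0) = 2048/177147
P(X=1) = 11264/177147
P(X=2) = 28160/177147
Sum = 512/2187

P(X ≤ 2) = 512/2187 ≈ 23.41%


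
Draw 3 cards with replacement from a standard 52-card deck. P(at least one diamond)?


P(not a diamond) = 39/52 = 3/4
P(none in 3 draws) = (3/4)^3 = 27/64
P(≥1 diamond) = 1 - 27/64 = 37/64

P = 37/64 ≈ 57.81%


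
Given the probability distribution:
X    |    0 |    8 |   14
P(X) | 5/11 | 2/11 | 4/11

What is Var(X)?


E[X] = 72/11
E[X²] = 912/11
Var(X) = E[X²] - (E[X])² = 912/11 - 5184/121 = 4848/121

Var(X) = 4848/121 ≈ 40.0661


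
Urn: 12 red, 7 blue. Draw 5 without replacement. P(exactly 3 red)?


Hypergeometric: C(12,3)×C(7,2)/C(19,5)
= 220×21/11628 = 385/969

P(X=3) = 385/969 ≈ 39.73%


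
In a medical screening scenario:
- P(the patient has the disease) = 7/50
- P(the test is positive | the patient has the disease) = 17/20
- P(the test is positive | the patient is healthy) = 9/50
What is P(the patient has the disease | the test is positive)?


Using Bayes' theorem:
P(A|B) = P(B|A)·P(A) / P(B)

P(the test is positive) = 17/20 × 7/50 + 9/50 × 43/50
= 119/1000 + 387/2500 = 1369/5000

P(the patient has the disease|the test is positive) = (119/1000) / (1369/5000) = 595/1369

P(the patient has the disease|the test is positive) = 595/1369 ≈ 43.46%


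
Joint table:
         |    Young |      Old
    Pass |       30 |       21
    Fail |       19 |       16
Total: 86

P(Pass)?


P(Pass) = (30+21)/86 = 51/86

P(Pass) = 51/86 ≈ 59.30%


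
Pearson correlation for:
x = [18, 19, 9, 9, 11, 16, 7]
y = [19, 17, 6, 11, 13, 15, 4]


n=7, Σx=89, Σy=85, Σxy=1229, Σx²=1273, Σy²=1217
r = (7×1229 - 89×85)/√((7×1273 - 89²)(7×1217 - 85²))
= 1038/√(990×1294) = 1038/√1281060 ≈ 1038/1131.8392 ≈ 0.9171

r ≈ 0.9171


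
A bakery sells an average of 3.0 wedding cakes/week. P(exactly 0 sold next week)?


Poisson(λ=3.0): P(X=0) = e^(-λ)×λ^k/k!
= e^(-3.0) × 3.0^0 / 0!
≈ 0.04978706837 × 1 / 1 ≈ 0.049787

P(X=0) ≈ 0.049787 ≈ 4.98%


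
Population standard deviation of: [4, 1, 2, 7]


Mean = 14/4 = 7/2
  (4-7/2)²=1/4
  (1-7/2)²=25/4
  (2-7/2)²=9/4
  (7-7/2)²=49/4
Σ(x-μ)² = 21
σ² = 21/4

σ = √(21/4) ≈ 2.2913


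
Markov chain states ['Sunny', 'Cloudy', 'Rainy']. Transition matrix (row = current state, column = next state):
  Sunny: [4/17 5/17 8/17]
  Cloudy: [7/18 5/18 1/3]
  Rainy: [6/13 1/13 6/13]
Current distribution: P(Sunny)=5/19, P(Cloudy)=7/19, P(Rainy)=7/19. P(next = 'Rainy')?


P(next=Rainy) = Σᵢ P(now=i)×P(i→Rainy)
= 5/19×8/17 + 7/19×1/3 + 7/19×6/13
= 40/323 + 7/57 + 42/247 = 5249/12597

P = 5249/12597 ≈ 0.4167


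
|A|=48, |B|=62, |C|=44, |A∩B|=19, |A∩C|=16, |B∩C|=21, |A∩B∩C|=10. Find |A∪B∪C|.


|A∪B∪C| = 48+62+44-19-16-21+10 = 108

|A∪B∪C| = 108


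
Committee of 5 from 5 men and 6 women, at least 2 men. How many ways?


Count by #men:
  2M,3W: C(5,2)×C(6,3)=200
  3M,2W: C(5,3)×C(6,2)=150
  4M,1W: C(5,4)×C(6,1)=30
  5M,0W: C(5,5)×C(6,0)=1
Total = 381

381


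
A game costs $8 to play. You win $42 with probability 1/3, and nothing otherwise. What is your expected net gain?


E[gain] = (42-8)×1/3 + (-8)×2/3
= 34/3 - 16/3 = 6

Expected net gain = $6 ≈ $6.00


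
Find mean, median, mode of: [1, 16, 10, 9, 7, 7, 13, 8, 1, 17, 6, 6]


Sorted: [1, 1, 6, 6, 7, 7, 8, 9, 10, 13, 16, 17]
Mean = 101/12
Median = 15/2
Freq: {1: 2, 16: 1, 10: 1, 9: 1, 7: 2, 13: 1, 8: 1, 17: 1, 6: 2}
Mode: [1, 6, 7]

Mean=101/12, Median=15/2, Mode=[1, 6, 7]


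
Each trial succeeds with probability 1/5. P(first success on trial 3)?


Geometric: P(X=3) = (1-p)^(k-1)×p = (4/5)^2×1/5 = 16/125

P(X=3) = 16/125 ≈ 12.80%


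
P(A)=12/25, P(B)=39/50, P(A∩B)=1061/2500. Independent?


P(A)×P(B) = 234/625
P(A∩B) = 1061/2500
Not equal → NOT independent

No, not independent


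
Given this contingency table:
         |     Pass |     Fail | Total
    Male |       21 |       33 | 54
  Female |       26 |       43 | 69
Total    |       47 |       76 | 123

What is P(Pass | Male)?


P(Pass | Male) = 21/(21+33) = 21/54 = 7/18

P(Pass|Male) = 7/18 ≈ 38.89%


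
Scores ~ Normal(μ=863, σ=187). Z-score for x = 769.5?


z = (x - μ)/σ = (769.5 - 863)/187 = -0.5

z = -0.5


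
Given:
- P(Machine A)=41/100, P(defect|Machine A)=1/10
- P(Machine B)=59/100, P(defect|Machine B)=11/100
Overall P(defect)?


P(B) = Σ P(B|Aᵢ)×P(Aᵢ)
  1/10×41/100 = 41/1000
  11/100×59/100 = 649/10000
Sum = 1059/10000

P(defect) = 1059/10000 ≈ 10.59%


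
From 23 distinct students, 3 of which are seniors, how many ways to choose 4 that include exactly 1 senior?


Choose 1 of the 3 seniors and 3 of the other 20 students:
C(3,1)×C(20,3) = 3×1140 = 3420

3420


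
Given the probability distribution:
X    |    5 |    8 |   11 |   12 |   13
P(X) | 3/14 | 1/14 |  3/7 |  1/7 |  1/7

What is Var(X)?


E[X] = 139/14
E[X²] = 213/2
Var(X) = E[X²] - (E[X])² = 213/2 - 19321/196 = 1553/196

Var(X) = 1553/196 ≈ 7.9235


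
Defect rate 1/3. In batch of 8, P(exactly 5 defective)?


Binomial: P(X=5) = C(8,5)×p^5×(1-p)^3
= 56 × 1/243 × 8/27 = 448/6561

P(X=5) = 448/6561 ≈ 6.83%


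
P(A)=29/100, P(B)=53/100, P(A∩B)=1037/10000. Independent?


P(A)×P(B) = 1537/10000
P(A∩B) = 1037/10000
Not equal → NOT independent

No, not independent


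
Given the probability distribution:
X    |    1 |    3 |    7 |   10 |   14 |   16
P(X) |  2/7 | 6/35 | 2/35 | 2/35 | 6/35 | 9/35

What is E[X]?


E[X] = Σ x·P(X=x)
= (1)×(2/7) + (3)×(6/35) + (7)×(2/35) + (10)×(2/35) + (14)×(6/35) + (16)×(9/35)
= 58/7

E[X] = 58/7


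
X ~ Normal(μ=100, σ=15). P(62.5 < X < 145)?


z₁=(62.5-100)/15=-2.5, z₂=(145-100)/15=3.0
P = Φ(3.0) - Φ(-2.5) = 0.998650 - 0.006210 = 0.992440 ≈ 0.9924

P(62.5 < X < 145) ≈ 0.9924


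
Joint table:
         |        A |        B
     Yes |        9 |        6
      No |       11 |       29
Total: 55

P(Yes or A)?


P(Yes∨A) = P(Yes) + P(A) - P(Yes∧A)
= (15 + 20 - 9)/55 = 26/55

P = 26/55 ≈ 47.27%


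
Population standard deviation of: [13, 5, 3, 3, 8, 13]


Mean = 45/6 = 15/2
  (13-15/2)²=121/4
  (5-15/2)²=25/4
  (3-15/2)²=81/4
  (3-15/2)²=81/4
  (8-15/2)²=1/4
  (13-15/2)²=121/4
Σ(x-μ)² = 215/2
σ² = (215/2)/6 = 215/12

σ = √(215/12) ≈ 4.2328


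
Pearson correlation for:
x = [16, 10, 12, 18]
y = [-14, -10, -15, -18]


n=4, Σx=56, Σy=-57, Σxy=-828, Σx²=824, Σy²=845
r = (4×(-828) - 56×(-57))/√((4×824 - 56²)(4×845 - (-57)²))
= -120/√(160×131) = -120/√20960 ≈ -120/144.7757 ≈ -0.8289

r ≈ -0.8289


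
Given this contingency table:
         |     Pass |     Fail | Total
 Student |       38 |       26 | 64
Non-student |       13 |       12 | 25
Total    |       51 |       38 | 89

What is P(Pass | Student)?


P(Pass | Student) = 38/(38+26) = 38/64 = 19/32

P(Pass|Student) = 19/32 ≈ 59.38%


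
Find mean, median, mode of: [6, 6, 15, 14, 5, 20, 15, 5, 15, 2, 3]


Sorted: [2, 3, 5, 5, 6, 6, 14, 15, 15, 15, 20]
Mean = 106/11
Median = 6
Freq: {6: 2, 15: 3, 14: 1, 5: 2, 20: 1, 2: 1, 3: 1}
Mode: [15]

Mean=106/11, Median=6, Mode=15


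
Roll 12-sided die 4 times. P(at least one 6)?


P(no 6)^4 = (11/12)^4 = 14641/20736
P(≥1) = 1 - 14641/20736 = 6095/20736

P = 6095/20736 ≈ 29.39%


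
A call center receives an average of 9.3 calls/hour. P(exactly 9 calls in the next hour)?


Poisson(λ=9.3): P(X=9) = e^(-λ)×λ^k/k!
= e^(-9.3) × 9.3^9 / 9!
≈ 9.142423148e-05 × 520411082.988 / 362880 ≈ 0.131113

P(X=9) ≈ 0.131113 ≈ 13.11%


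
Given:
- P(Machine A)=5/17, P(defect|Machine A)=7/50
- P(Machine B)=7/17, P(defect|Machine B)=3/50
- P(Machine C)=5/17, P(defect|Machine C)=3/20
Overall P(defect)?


P(B) = Σ P(B|Aᵢ)×P(Aᵢ)
  7/50×5/17 = 7/170
  3/50×7/17 = 21/850
  3/20×5/17 = 3/68
Sum = 11/100

P(defect) = 11/100 ≈ 11.00%


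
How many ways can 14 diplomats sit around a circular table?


Circular arrangements of 14 distinct objects: fix one position to break rotational symmetry.
(n-1)! = 13! = 6227020800

6227020800


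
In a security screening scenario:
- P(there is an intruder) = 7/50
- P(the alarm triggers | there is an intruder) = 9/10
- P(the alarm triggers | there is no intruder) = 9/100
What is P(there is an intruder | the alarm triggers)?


Using Bayes' theorem:
P(A|B) = P(B|A)·P(A) / P(B)

P(the alarm triggers) = 9/10 × 7/50 + 9/100 × 43/50
= 63/500 + 387/5000 = 1017/5000

P(there is an intruder|the alarm triggers) = (63/500) / (1017/5000) = 70/113

P(there is an intruder|the alarm triggers) = 70/113 ≈ 61.95%


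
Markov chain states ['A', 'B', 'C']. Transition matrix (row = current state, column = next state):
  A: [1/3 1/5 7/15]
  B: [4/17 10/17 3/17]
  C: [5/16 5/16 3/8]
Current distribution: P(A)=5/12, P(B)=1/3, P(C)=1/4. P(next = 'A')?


P(next=A) = Σᵢ P(now=i)×P(i→A)
= 5/12×1/3 + 1/3×4/17 + 1/4×5/16
= 5/36 + 4/51 + 5/64 = 2893/9792

P = 2893/9792 ≈ 0.2954


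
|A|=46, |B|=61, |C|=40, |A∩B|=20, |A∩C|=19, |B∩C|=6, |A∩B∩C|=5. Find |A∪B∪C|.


|A∪B∪C| = 46+61+40-20-19-6+5 = 107

|A∪B∪C| = 107


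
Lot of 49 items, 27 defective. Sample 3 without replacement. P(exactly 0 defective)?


Hypergeometric: C(27,0)×C(22,3)/C(49,3)
= 1×1540/18424 = 55/658

P(X=0) = 55/658 ≈ 8.36%


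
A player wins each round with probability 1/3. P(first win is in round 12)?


Geometric: P(X=12) = (1-p)^(k-1)×p = (2/3)^11×1/3 = 2048/531441

P(X=12) = 2048/531441 ≈ 0.39%


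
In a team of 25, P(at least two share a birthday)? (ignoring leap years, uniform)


P(all different) = Π(365-i)/365 for i=0..24
= 0.431300
P(match) = 1 - 0.431300 = 0.568700

P ≈ 0.5687 ≈ 56.87%


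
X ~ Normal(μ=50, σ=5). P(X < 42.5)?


z = (42.5-50)/5 = -1.5
P(Z < -1.5) = 0.0668

P(X < 42.5) ≈ 0.0668


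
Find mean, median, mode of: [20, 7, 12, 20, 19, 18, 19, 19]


Sorted: [7, 12, 18, 19, 19, 19, 20, 20]
Mean = 134/8 = 67/4
Median = 19
Freq: {20: 2, 7: 1, 12: 1, 19: 3, 18: 1}
Mode: [19]

Mean=67/4, Median=19, Mode=19


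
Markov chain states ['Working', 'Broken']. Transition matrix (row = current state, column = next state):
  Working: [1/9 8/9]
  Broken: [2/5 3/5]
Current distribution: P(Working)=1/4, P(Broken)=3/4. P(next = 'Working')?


P(next=Working) = Σᵢ P(now=i)×P(i→Working)
= 1/4×1/9 + 3/4×2/5
= 1/36 + 3/10 = 59/180

P = 59/180 ≈ 0.3278


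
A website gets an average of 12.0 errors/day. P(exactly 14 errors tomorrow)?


Poisson(λ=12.0): P(X=14) = e^(-λ)×λ^k/k!
= e^(-12.0) × 12.0^14 / 14!
≈ 6.144212353e-06 × 1.28391846455e+15 / 87178291200 ≈ 0.090489

P(X=14) ≈ 0.090489 ≈ 9.05%


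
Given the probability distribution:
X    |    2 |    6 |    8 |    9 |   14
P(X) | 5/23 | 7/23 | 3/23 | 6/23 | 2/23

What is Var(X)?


E[X] = 158/23
E[X²] = 1342/23
Var(X) = E[X²] - (E[X])² = 1342/23 - 24964/529 = 5902/529

Var(X) = 5902/529 ≈ 11.1569


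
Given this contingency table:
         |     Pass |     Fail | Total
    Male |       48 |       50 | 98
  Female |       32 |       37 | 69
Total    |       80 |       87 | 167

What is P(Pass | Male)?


P(Pass | Male) = 48/(48+50) = 48/98 = 24/49

P(Pass|Male) = 24/49 ≈ 48.98%


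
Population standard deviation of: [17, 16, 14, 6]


Mean = 53/4
  (17-53/4)²=225/16
  (16-53/4)²=121/16
  (14-53/4)²=9/16
  (6-53/4)²=841/16
Σ(x-μ)² = 299/4
σ² = (299/4)/4 = 299/16

σ = √(299/16) ≈ 4.3229


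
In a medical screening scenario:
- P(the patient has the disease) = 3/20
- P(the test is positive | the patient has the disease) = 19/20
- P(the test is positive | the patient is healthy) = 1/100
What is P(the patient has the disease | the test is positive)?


Using Bayes' theorem:
P(A|B) = P(B|A)·P(A) / P(B)

P(the test is positive) = 19/20 × 3/20 + 1/100 × 17/20
= 57/400 + 17/2000 = 151/1000

P(the patient has the disease|the test is positive) = (57/400) / (151/1000) = 285/302

P(the patient has the disease|the test is positive) = 285/302 ≈ 94.37%


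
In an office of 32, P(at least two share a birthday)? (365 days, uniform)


P(all different) = Π(365-i)/365 for i=0..31
= 0.246652
P(match) = 1 - 0.246652 = 0.753348

P ≈ 0.7533 ≈ 75.33%


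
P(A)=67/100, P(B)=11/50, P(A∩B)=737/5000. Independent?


P(A)×P(B) = 737/5000
P(A∩B) = 737/5000
Equal ✓ → Independent

Yes, independent


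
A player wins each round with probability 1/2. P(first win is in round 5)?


Geometric: P(X=5) = (1-p)^(k-1)×p = (1/2)^4×1/2 = 1/32

P(X=5) = 1/32 ≈ 3.12%


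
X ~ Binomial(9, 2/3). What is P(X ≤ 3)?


P(X ≤ 3) = Σ P(X=i) for i=0..3
P(X=0) = 1/19683
P(X=1) = 2/2187
P(X=2) = 16/2187
P(X=3) = 224/6561
Sum = 835/19683

P(X ≤ 3) = 835/19683 ≈ 4.24%


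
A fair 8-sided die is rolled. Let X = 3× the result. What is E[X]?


E[die] = (1+8)/2 = 9/2
E[X] = 3 × 9/2 = 27/2

E[X] = 27/2


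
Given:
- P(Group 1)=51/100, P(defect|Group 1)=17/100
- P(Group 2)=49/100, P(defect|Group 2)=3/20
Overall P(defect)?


P(B) = Σ P(B|Aᵢ)×P(Aᵢ)
  17/100×51/100 = 867/10000
  3/20×49/100 = 147/2000
Sum = 801/5000

P(defect) = 801/5000 ≈ 16.02%


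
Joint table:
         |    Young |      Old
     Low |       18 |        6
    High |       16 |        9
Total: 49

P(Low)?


P(Low) = (18+6)/49 = 24/49

P(Low) = 24/49 ≈ 48.98%


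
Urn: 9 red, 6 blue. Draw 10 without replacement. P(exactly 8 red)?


Hypergeometric: C(9,8)×C(6,2)/C(15,10)
= 9×15/3003 = 45/1001

P(X=8) = 45/1001 ≈ 4.50%


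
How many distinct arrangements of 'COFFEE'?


Letters: 6, freq: {'C': 1, 'O': 1, 'F': 2, 'E': 2}
6!/(1!×1!×2!×2!) = 720/4 = 180

180


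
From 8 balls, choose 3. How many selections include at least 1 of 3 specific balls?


Complement: C(8,3) - C(5,3) = 56 - 10 = 46

46


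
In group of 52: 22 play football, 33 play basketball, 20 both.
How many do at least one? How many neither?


|A∪B| = 22+33-20 = 35
Neither = 52-35 = 17

At least one: 35; Neither: 17


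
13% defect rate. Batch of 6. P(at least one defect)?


P(all good) = (87/100)^6 = 433626201009/1000000000000
P(≥1 defect) = 566373798991/1000000000000

P = 566373798991/1000000000000 ≈ 56.64%


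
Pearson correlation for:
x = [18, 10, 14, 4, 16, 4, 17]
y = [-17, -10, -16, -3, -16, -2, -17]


n=7, Σx=83, Σy=-81, Σxy=-1195, Σx²=1197, Σy²=1203
r = (7×(-1195) - 83×(-81))/√((7×1197 - 83²)(7×1203 - (-81)²))
= -1642/√(1490×1860) = -1642/√2771400 ≈ -1642/1664.7522 ≈ -0.9863

r ≈ -0.9863


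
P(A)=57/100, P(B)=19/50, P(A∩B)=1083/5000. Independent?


P(A)×P(B) = 1083/5000
P(A∩B) = 1083/5000
Equal ✓ → Independent

Yes, independent


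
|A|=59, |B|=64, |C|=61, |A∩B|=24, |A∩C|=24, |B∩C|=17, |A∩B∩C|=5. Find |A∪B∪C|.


|A∪B∪C| = 59+64+61-24-24-17+5 = 124

|A∪B∪C| = 124


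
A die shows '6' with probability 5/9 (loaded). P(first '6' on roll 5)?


Geometric: P(X=5) = (1-p)^(k-1)×p = (4/9)^4×5/9 = 1280/59049

P(X=5) = 1280/59049 ≈ 2.17%


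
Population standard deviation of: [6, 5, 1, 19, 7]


Mean = 38/5
  (6-38/5)²=64/25
  (5-38/5)²=169/25
  (1-38/5)²=1089/25
  (19-38/5)²=3249/25
  (7-38/5)²=9/25
Σ(x-μ)² = 916/5
σ² = (916/5)/5 = 916/25

σ = √(916/25) ≈ 6.0531


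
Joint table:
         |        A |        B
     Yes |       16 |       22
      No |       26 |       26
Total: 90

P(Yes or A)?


P(Yes∨A) = P(Yes) + P(A) - P(Yes∧A)
= (38 + 42 - 16)/90 = 64/90 = 32/45

P = 32/45 ≈ 71.11%


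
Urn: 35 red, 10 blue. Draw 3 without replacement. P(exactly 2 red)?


Hypergeometric: C(35,2)×C(10,1)/C(45,3)
= 595×10/14190 = 595/1419

P(X=2) = 595/1419 ≈ 41.93%


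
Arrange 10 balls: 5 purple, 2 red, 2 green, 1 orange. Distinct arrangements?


10!/(5!×2!×2!×1!) = 7560

7560


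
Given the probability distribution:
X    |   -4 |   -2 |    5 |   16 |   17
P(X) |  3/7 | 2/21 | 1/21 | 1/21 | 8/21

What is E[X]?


E[X] = Σ x·P(X=x)
= (-4)×(3/7) + (-2)×(2/21) + (5)×(1/21) + (16)×(1/21) + (17)×(8/21)
= 39/7

E[X] = 39/7


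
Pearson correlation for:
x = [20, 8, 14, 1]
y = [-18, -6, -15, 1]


n=4, Σx=43, Σy=-38, Σxy=-617, Σx²=661, Σy²=586
r = (4×(-617) - 43×(-38))/√((4×661 - 43²)(4×586 - (-38)²))
= -834/√(795×900) = -834/√715500 ≈ -834/845.8723 ≈ -0.9860

r ≈ -0.9860


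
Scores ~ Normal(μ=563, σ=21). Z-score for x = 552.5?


z = (x - μ)/σ = (552.5 - 563)/21 = -0.5

z = -0.5


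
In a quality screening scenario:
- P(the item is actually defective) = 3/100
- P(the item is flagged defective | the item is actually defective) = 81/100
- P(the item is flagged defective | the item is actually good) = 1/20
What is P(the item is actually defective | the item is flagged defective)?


Using Bayes' theorem:
P(A|B) = P(B|A)·P(A) / P(B)

P(the item is flagged defective) = 81/100 × 3/100 + 1/20 × 97/100
= 243/10000 + 97/2000 = 91/1250

P(the item is actually defective|the item is flagged defective) = (243/10000) / (91/1250) = 243/728

P(the item is actually defective|the item is flagged defective) = 243/728 ≈ 33.38%


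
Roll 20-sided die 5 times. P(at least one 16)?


P(no 16)^5 = (19/20)^5 = 2476099/3200000
P(≥1) = 1 - 2476099/3200000 = 723901/3200000

P = 723901/3200000 ≈ 22.62%


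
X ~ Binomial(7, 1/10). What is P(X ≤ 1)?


P(X ≤ 1) = Σ P(X=i) for i=0..1
P(X=0) = 4782969/10000000
P(X=1) = 3720087/10000000
Sum = 531441/625000

P(X ≤ 1) = 531441/625000 ≈ 85.03%


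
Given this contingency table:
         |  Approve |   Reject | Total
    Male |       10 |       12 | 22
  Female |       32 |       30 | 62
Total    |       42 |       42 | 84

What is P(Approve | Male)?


P(Approve | Male) = 10/(10+12) = 10/22 = 5/11

P(Approve|Male) = 5/11 ≈ 45.45%


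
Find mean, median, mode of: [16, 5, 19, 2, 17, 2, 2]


Sorted: [2, 2, 2, 5, 16, 17, 19]
Mean = 63/7 = 9
Median = 5
Freq: {16: 1, 5: 1, 19: 1, 2: 3, 17: 1}
Mode: [2]

Mean=9, Median=5, Mode=2


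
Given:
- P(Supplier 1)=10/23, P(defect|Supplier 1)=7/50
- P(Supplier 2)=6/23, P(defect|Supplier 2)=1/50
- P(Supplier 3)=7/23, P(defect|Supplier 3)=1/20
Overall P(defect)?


P(B) = Σ P(B|Aᵢ)×P(Aᵢ)
  7/50×10/23 = 7/115
  1/50×6/23 = 3/575
  1/20×7/23 = 7/460
Sum = 187/2300

P(defect) = 187/2300 ≈ 8.13%


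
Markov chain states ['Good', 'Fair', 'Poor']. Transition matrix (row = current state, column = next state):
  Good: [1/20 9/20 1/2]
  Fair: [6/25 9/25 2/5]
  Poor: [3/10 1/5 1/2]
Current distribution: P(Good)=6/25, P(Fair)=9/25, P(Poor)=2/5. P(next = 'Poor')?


P(next=Poor) = Σᵢ P(now=i)×P(i→Poor)
= 6/25×1/2 + 9/25×2/5 + 2/5×1/2
= 3/25 + 18/125 + 1/5 = 58/125

P = 58/125 ≈ 0.4640


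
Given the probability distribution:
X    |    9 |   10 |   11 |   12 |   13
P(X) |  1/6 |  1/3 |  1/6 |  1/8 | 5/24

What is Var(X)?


E[X] = 87/8
E[X²] = 2885/24
Var(X) = E[X²] - (E[X])² = 2885/24 - 7569/64 = 373/192

Var(X) = 373/192 ≈ 1.9427


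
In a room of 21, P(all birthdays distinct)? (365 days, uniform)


P(all different) = Π(365-i)/365 for i=0..20
= (365/365)×(364/365)×...×(345/365)
= 0.556312

P ≈ 0.5563 ≈ 55.63%


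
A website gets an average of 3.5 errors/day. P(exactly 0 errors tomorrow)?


Poisson(λ=3.5): P(X=0) = e^(-λ)×λ^k/k!
= e^(-3.5) × 3.5^0 / 0!
≈ 0.03019738342 × 1 / 1 ≈ 0.030197

P(X=0) ≈ 0.030197 ≈ 3.02%


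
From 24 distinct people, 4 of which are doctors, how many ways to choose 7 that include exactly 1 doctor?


Choose 1 of the 4 doctors and 6 of the other 20 people:
C(4,1)×C(20,6) = 4×38760 = 155040

155040


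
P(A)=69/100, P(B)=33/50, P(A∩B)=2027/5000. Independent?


P(A)×P(B) = 2277/5000
P(A∩B) = 2027/5000
Not equal → NOT independent

No, not independent


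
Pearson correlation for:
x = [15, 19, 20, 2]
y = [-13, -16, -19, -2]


n=4, Σx=56, Σy=-50, Σxy=-883, Σx²=990, Σy²=790
r = (4×(-883) - 56×(-50))/√((4×990 - 56²)(4×790 - (-50)²))
= -732/√(824×660) = -732/√543840 ≈ -732/737.4551 ≈ -0.9926

r ≈ -0.9926


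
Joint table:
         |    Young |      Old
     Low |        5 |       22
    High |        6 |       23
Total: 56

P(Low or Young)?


P(Low∨Young) = P(Low) + P(Young) - P(Low∧Young)
= (27 + 11 - 5)/56 = 33/56

P = 33/56 ≈ 58.93%


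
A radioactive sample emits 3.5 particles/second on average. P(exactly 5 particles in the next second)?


Poisson(λ=3.5): P(X=5) = e^(-λ)×λ^k/k!
= e^(-3.5) × 3.5^5 / 5!
≈ 0.03019738342 × 525.21875 / 120 ≈ 0.132169

P(X=5) ≈ 0.132169 ≈ 13.22%


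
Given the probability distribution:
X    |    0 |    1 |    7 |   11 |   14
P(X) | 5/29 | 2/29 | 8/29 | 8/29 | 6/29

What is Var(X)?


E[X] = 230/29
E[X²] = 2538/29
Var(X) = E[X²] - (E[X])² = 2538/29 - 52900/841 = 20702/841

Var(X) = 20702/841 ≈ 24.6159


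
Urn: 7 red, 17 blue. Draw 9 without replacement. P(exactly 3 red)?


Hypergeometric: C(7,3)×C(17,6)/C(24,9)
= 35×12376/1307504 = 3185/9614

P(X=3) = 3185/9614 ≈ 33.13%


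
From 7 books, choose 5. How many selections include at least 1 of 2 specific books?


Complement: C(7,5) - C(5,5) = 21 - 1 = 20

20


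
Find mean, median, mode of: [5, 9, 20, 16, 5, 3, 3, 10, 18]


Sorted: [3, 3, 5, 5, 9, 10, 16, 18, 20]
Mean = 89/9
Median = 9
Freq: {5: 2, 9: 1, 20: 1, 16: 1, 3: 2, 10: 1, 18: 1}
Mode: [3, 5]

Mean=89/9, Median=9, Mode=[3, 5]


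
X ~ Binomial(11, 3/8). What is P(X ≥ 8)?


P(X ≥ 8) = Σ P(X=i) for i=8..11
P(X=8) = 135320625/8589934592
P(X=9) = 27064125/8589934592
P(X=10) = 3247695/8589934592
P(X=11) = 177147/8589934592
Sum = 20726199/1073741824

P(X ≥ 8) = 20726199/1073741824 ≈ 1.93%


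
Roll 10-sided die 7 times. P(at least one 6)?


P(no 6)^7 = (9/10)^7 = 4782969/10000000
P(≥1) = 1 - 4782969/10000000 = 5217031/10000000

P = 5217031/10000000 ≈ 52.17%


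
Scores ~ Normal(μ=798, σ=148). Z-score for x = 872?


z = (x - μ)/σ = (872 - 798)/148 = 0.5

z = 0.5


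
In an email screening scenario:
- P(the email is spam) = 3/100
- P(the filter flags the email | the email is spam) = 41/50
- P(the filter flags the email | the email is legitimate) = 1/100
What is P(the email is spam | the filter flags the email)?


Using Bayes' theorem:
P(A|B) = P(B|A)·P(A) / P(B)

P(the filter flags the email) = 41/50 × 3/100 + 1/100 × 97/100
= 123/5000 + 97/10000 = 343/10000

P(the email is spam|the filter flags the email) = (123/5000) / (343/10000) = 246/343

P(the email is spam|the filter flags the email) = 246/343 ≈ 71.72%


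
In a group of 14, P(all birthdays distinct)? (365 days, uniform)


P(all different) = Π(365-i)/365 for i=0..13
= (365/365)×(364/365)×...×(352/365)
= 0.776897

P ≈ 0.7769 ≈ 77.69%


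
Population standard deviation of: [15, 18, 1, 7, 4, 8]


Mean = 53/6
  (15-53/6)²=1369/36
  (18-53/6)²=3025/36
  (1-53/6)²=2209/36
  (7-53/6)²=121/36
  (4-53/6)²=841/36
  (8-53/6)²=25/36
Σ(x-μ)² = 1265/6
σ² = (1265/6)/6 = 1265/36

σ = √(1265/36) ≈ 5.9278


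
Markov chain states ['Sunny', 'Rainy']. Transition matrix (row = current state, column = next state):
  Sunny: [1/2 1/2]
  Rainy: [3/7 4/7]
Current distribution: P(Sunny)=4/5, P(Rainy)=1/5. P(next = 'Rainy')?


P(next=Rainy) = Σᵢ P(now=i)×P(i→Rainy)
= 4/5×1/2 + 1/5×4/7
= 2/5 + 4/35 = 18/35

P = 18/35 ≈ 0.5143


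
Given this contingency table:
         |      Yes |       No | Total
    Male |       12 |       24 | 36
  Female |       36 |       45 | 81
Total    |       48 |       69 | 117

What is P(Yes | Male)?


P(Yes | Male) = 12/(12+24) = 12/36 = 1/3

P(Yes|Male) = 1/3 ≈ 33.33%


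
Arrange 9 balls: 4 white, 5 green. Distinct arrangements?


9!/(4!×5!) = 126

126


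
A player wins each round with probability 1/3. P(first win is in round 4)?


Geometric: P(X=4) = (1-p)^(k-1)×p = (2/3)^3×1/3 = 8/81

P(X=4) = 8/81 ≈ 9.88%


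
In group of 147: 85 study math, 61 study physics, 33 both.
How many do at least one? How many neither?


|A∪B| = 85+61-33 = 113
Neither = 147-113 = 34

At least one: 113; Neither: 34


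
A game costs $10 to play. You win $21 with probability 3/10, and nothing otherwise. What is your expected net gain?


E[gain] = (21-10)×3/10 + (-10)×7/10
= 33/10 - 7 = -37/10

Expected net gain = $-37/10 ≈ $-3.70


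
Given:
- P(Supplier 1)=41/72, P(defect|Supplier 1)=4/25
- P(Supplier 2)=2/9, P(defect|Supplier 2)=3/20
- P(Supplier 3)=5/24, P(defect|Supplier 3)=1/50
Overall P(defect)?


P(B) = Σ P(B|Aᵢ)×P(Aᵢ)
  4/25×41/72 = 41/450
  3/20×2/9 = 1/30
  1/50×5/24 = 1/240
Sum = 463/3600

P(defect) = 463/3600 ≈ 12.86%


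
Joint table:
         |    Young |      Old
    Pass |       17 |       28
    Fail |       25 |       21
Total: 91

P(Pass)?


P(Pass) = (17+28)/91 = 45/91

P(Pass) = 45/91 ≈ 49.45%


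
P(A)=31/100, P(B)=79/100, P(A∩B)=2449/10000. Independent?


P(A)×P(B) = 2449/10000
P(A∩B) = 2449/10000
Equal ✓ → Independent

Yes, independent


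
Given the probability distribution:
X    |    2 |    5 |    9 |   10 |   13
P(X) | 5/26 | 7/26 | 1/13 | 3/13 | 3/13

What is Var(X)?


E[X] = 201/26
E[X²] = 1971/26
Var(X) = E[X²] - (E[X])² = 1971/26 - 40401/676 = 10845/676

Var(X) = 10845/676 ≈ 16.0429


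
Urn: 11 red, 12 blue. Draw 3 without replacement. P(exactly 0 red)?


Hypergeometric: C(11,0)×C(12,3)/C(23,3)
= 1×220/1771 = 20/161

P(X=0) = 20/161 ≈ 12.42%


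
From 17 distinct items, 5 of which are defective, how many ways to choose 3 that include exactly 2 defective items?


Choose 2 of the 5 defective items and 1 of the other 12 items:
C(5,2)×C(12,1) = 10×12 = 120

120


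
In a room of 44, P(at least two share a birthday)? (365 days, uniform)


P(all different) = Π(365-i)/365 for i=0..43
= 0.067115
P(match) = 1 - 0.067115 = 0.932885

P ≈ 0.9329 ≈ 93.29%


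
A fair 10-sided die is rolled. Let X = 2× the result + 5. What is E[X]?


E[die] = (1+10)/2 = 11/2
E[X] = 2×11/2 + 5 = 16

E[X] = 16


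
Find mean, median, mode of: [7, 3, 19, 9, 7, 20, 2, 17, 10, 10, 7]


Sorted: [2, 3, 7, 7, 7, 9, 10, 10, 17, 19, 20]
Mean = 111/11
Median = 9
Freq: {7: 3, 3: 1, 19: 1, 9: 1, 20: 1, 2: 1, 17: 1, 10: 2}
Mode: [7]

Mean=111/11, Median=9, Mode=7


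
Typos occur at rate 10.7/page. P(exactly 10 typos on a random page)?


Poisson(λ=10.7): P(X=10) = e^(-λ)×λ^k/k!
= e^(-10.7) × 10.7^10 / 10!
≈ 2.254493791e-05 × 19671513572.9 / 3628800 ≈ 0.122215

P(X=10) ≈ 0.122215 ≈ 12.22%


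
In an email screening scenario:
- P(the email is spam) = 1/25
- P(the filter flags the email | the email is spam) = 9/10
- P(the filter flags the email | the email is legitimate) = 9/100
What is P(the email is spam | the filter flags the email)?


Using Bayes' theorem:
P(A|B) = P(B|A)·P(A) / P(B)

P(the filter flags the email) = 9/10 × 1/25 + 9/100 × 24/25
= 9/250 + 54/625 = 153/1250

P(the email is spam|the filter flags the email) = (9/250) / (153/1250) = 5/17

P(the email is spam|the filter flags the email) = 5/17 ≈ 29.41%


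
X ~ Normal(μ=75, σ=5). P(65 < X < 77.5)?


z₁=(65-75)/5=-2.0, z₂=(77.5-75)/5=0.5
P = Φ(0.5) - Φ(-2.0) = 0.691462 - 0.022750 = 0.668712 ≈ 0.6687

P(65 < X < 77.5) ≈ 0.6687


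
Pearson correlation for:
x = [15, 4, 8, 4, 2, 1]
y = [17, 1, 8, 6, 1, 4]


n=6, Σx=34, Σy=37, Σxy=353, Σx²=326, Σy²=407
r = (6×353 - 34×37)/√((6×326 - 34²)(6×407 - 37²))
= 860/√(800×1073) = 860/√858400 ≈ 860/926.4988 ≈ 0.9282

r ≈ 0.9282


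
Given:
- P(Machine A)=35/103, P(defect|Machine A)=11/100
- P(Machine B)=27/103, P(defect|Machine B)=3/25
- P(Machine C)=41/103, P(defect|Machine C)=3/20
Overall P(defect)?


P(B) = Σ P(B|Aᵢ)×P(Aᵢ)
  11/100×35/103 = 77/2060
  3/25×27/103 = 81/2575
  3/20×41/103 = 123/2060
Sum = 331/2575

P(defect) = 331/2575 ≈ 12.85%


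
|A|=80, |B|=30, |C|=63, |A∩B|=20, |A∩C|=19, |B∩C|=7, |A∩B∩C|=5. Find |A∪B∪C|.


|A∪B∪C| = 80+30+63-20-19-7+5 = 132

|A∪B∪C| = 132


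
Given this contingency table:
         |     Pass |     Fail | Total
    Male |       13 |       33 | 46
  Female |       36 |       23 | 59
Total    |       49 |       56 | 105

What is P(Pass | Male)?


P(Pass | Male) = 13/(13+33) = 13/46

P(Pass|Male) = 13/46 ≈ 28.26%


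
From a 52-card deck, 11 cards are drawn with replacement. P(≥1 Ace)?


P(not a Ace) = 48/52 = 12/13
P(none in 11 draws) = (12/13)^11 = 743008370688/1792160394037
P(≥1 Ace) = 1 - 743008370688/1792160394037 = 1049152023349/1792160394037

P = 1049152023349/1792160394037 ≈ 58.54%


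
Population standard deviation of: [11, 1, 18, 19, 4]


Mean = 53/5
  (11-53/5)²=4/25
  (1-53/5)²=2304/25
  (18-53/5)²=1369/25
  (19-53/5)²=1764/25
  (4-53/5)²=1089/25
Σ(x-μ)² = 1306/5
σ² = (1306/5)/5 = 1306/25

σ = √(1306/25) ≈ 7.2277


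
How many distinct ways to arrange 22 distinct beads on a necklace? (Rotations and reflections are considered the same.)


Free circular arrangements: rotations and reflections both identified.
(n-1)!/2 = 21!/2 = 51090942171709440000/2 = 25545471085854720000

25545471085854720000


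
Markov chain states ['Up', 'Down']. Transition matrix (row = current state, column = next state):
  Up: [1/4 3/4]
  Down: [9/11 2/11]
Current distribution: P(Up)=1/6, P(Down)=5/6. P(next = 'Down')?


P(next=Down) = Σᵢ P(now=i)×P(i→Down)
= 1/6×3/4 + 5/6×2/11
= 1/8 + 5/33 = 73/264

P = 73/264 ≈ 0.2765


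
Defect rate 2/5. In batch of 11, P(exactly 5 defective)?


Binomial: P(X=5) = C(11,5)×p^5×(1-p)^6
= 462 × 32/3125 × 729/15625 = 10777536/48828125

P(X=5) = 10777536/48828125 ≈ 22.07%


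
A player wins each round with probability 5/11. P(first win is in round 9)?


Geometric: P(X=9) = (1-p)^(k-1)×p = (6/11)^8×5/11 = 8398080/2357947691

P(X=9) = 8398080/2357947691 ≈ 0.36%


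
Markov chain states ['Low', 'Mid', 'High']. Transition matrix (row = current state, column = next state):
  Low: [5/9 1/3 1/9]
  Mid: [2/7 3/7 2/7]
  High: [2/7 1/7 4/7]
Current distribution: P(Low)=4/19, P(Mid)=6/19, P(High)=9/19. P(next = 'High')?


P(next=High) = Σᵢ P(now=i)×P(i→High)
= 4/19×1/9 + 6/19×2/7 + 9/19×4/7
= 4/171 + 12/133 + 36/133 = 460/1197

P = 460/1197 ≈ 0.3843


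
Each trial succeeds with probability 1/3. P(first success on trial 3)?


Geometric: P(X=3) = (1-p)^(k-1)×p = (2/3)^2×1/3 = 4/27

P(X=3) = 4/27 ≈ 14.81%


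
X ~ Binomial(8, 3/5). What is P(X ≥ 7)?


P(X ≥ 7) = Σ P(X=i) for i=7..8
P(X=7) = 34992/390625
P(X=8) = 6561/390625
Sum = 41553/390625

P(X ≥ 7) = 41553/390625 ≈ 10.64%


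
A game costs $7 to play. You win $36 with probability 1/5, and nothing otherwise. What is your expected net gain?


E[gain] = (36-7)×1/5 + (-7)×4/5
= 29/5 - 28/5 = 1/5

Expected net gain = $1/5 ≈ $0.20


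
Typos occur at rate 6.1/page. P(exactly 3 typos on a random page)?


Poisson(λ=6.1): P(X=3) = e^(-λ)×λ^k/k!
= e^(-6.1) × 6.1^3 / 3!
≈ 0.002242867719 × 226.981 / 6 ≈ 0.084848

P(X=3) ≈ 0.084848 ≈ 8.48%


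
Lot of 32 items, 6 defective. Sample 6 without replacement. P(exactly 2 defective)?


Hypergeometric: C(6,2)×C(26,4)/C(32,6)
= 15×14950/906192 = 37375/151032

P(X=2) = 37375/151032 ≈ 24.75%


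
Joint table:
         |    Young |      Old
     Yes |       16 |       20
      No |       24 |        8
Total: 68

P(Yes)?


P(Yes) = (16+20)/68 = 36/68 = 9/17

P(Yes) = 9/17 ≈ 52.94%


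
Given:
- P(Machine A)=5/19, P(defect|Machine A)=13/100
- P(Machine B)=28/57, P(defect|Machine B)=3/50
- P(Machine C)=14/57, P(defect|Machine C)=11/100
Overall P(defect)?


P(B) = Σ P(B|Aᵢ)×P(Aᵢ)
  13/100×5/19 = 13/380
  3/50×28/57 = 14/475
  11/100×14/57 = 77/2850
Sum = 517/5700

P(defect) = 517/5700 ≈ 9.07%


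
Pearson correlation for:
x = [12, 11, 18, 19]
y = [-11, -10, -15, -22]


n=4, Σx=60, Σy=-58, Σxy=-930, Σx²=950, Σy²=930
r = (4×(-930) - 60×(-58))/√((4×950 - 60²)(4×930 - (-58)²))
= -240/√(200×356) = -240/√71200 ≈ -240/266.8333 ≈ -0.8994

r ≈ -0.8994


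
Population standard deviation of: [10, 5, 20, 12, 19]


Mean = 66/5
  (10-66/5)²=256/25
  (5-66/5)²=1681/25
  (20-66/5)²=1156/25
  (12-66/5)²=36/25
  (19-66/5)²=841/25
Σ(x-μ)² = 794/5
σ² = (794/5)/5 = 794/25

σ = √(794/25) ≈ 5.6356


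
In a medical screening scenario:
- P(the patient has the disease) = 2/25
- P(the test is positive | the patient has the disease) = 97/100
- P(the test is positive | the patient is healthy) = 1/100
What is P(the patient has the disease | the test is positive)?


Using Bayes' theorem:
P(A|B) = P(B|A)·P(A) / P(B)

P(the test is positive) = 97/100 × 2/25 + 1/100 × 23/25
= 97/1250 + 23/2500 = 217/2500

P(the patient has the disease|the test is positive) = (97/1250) / (217/2500) = 194/217

P(the patient has the disease|the test is positive) = 194/217 ≈ 89.40%


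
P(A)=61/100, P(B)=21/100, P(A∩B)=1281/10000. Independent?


P(A)×P(B) = 1281/10000
P(A∩B) = 1281/10000
Equal ✓ → Independent

Yes, independent


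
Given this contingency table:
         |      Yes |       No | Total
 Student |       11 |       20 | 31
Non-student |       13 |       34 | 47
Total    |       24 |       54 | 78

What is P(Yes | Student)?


P(Yes | Student) = 11/(11+20) = 11/31

P(Yes|Student) = 11/31 ≈ 35.48%


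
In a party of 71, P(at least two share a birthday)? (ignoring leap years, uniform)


P(all different) = Π(365-i)/365 for i=0..70
= 0.000679
P(match) = 1 - 0.000679 = 0.999321

P ≈ 0.9993 ≈ 99.93%


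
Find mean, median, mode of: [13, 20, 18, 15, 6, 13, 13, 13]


Sorted: [6, 13, 13, 13, 13, 15, 18, 20]
Mean = 111/8
Median = 13
Freq: {13: 4, 20: 1, 18: 1, 15: 1, 6: 1}
Mode: [13]

Mean=111/8, Median=13, Mode=13


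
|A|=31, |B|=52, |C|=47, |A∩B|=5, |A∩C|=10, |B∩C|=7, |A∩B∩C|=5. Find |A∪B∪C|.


|A∪B∪C| = 31+52+47-5-10-7+5 = 113

|A∪B∪C| = 113


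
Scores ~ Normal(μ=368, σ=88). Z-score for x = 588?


z = (x - μ)/σ = (588 - 368)/88 = 2.5

z = 2.5


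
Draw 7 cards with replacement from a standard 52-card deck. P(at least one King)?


P(not a King) = 48/52 = 12/13
P(none in 7 draws) = (12/13)^7 = 35831808/62748517
P(≥1 King) = 1 - 35831808/62748517 = 26916709/62748517

P = 26916709/62748517 ≈ 42.90%
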